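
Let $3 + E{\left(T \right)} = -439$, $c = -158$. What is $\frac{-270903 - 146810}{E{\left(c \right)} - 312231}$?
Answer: $\frac{417713}{312673} \approx 1.3359$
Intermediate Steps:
$E{\left(T \right)} = -442$ ($E{\left(T \right)} = -3 - 439 = -442$)
$\frac{-270903 - 146810}{E{\left(c \right)} - 312231} = \frac{-270903 - 146810}{-442 - 312231} = - \frac{417713}{-312673} = \left(-417713\right) \left(- \frac{1}{312673}\right) = \frac{417713}{312673}$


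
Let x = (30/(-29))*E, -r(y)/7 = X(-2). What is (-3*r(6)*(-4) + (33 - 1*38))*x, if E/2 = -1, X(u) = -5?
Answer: 24900/29 ≈ 858.62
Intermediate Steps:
E = -2 (E = 2*(-1) = -2)
r(y) = 35 (r(y) = -7*(-5) = 35)
x = 60/29 (x = (30/(-29))*(-2) = (30*(-1/29))*(-2) = -30/29*(-2) = 60/29 ≈ 2.0690)
(-3*r(6)*(-4) + (33 - 1*38))*x = (-3*35*(-4) + (33 - 1*38))*(60/29) = (-105*(-4) + (33 - 38))*(60/29) = (420 - 5)*(60/29) = 415*(60/29) = 24900/29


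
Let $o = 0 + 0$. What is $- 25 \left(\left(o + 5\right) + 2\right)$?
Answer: $-175$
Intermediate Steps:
$o = 0$
$- 25 \left(\left(o + 5\right) + 2\right) = - 25 \left(\left(0 + 5\right) + 2\right) = - 25 \left(5 + 2\right) = \left(-25\right) 7 = -175$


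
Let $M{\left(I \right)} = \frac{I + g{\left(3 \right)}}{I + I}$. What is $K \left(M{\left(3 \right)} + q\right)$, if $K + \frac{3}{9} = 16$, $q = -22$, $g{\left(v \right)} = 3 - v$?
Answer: $- \frac{2021}{6} \approx -336.83$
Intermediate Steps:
$M{\left(I \right)} = \frac{1}{2}$ ($M{\left(I \right)} = \frac{I + \left(3 - 3\right)}{I + I} = \frac{I + \left(3 - 3\right)}{2 I} = \left(I + 0\right) \frac{1}{2 I} = I \frac{1}{2 I} = \frac{1}{2}$)
$K = \frac{47}{3}$ ($K = - \frac{1}{3} + 16 = \frac{47}{3} \approx 15.667$)
$K \left(M{\left(3 \right)} + q\right) = \frac{47 \left(\frac{1}{2} - 22\right)}{3} = \frac{47}{3} \left(- \frac{43}{2}\right) = - \frac{2021}{6}$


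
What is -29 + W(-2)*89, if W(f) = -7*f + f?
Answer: 1039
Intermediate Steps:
W(f) = -6*f
-29 + W(-2)*89 = -29 - 6*(-2)*89 = -29 + 12*89 = -29 + 1068 = 1039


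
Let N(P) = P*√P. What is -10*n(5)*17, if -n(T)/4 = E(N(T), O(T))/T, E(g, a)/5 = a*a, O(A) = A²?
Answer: 425000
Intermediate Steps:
N(P) = P^(3/2)
E(g, a) = 5*a² (E(g, a) = 5*(a*a) = 5*a²)
n(T) = -20*T³ (n(T) = -4*5*(T²)²/T = -4*5*T⁴/T = -20*T³)
-10*n(5)*17 = -(-200)*5³*17 = -(-200)*125*17 = -10*(-2500)*17 = 25000*17 = 425000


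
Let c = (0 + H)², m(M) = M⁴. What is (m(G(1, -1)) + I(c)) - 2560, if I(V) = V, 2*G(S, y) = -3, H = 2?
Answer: -40815/16 ≈ -2550.9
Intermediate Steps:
G(S, y) = -3/2 (G(S, y) = (½)*(-3) = -3/2)
c = 4 (c = (0 + 2)² = 2² = 4)
(m(G(1, -1)) + I(c)) - 2560 = ((-3/2)⁴ + 4) - 2560 = (81/16 + 4) - 2560 = 145/16 - 2560 = -40815/16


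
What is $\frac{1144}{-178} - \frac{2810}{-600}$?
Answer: $- \frac{9311}{5340} \approx -1.7436$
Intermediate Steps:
$\frac{1144}{-178} - \frac{2810}{-600} = 1144 \left(- \frac{1}{178}\right) - - \frac{281}{60} = - \frac{572}{89} + \frac{281}{60} = - \frac{9311}{5340}$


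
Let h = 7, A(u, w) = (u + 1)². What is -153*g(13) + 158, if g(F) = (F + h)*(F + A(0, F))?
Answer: -42682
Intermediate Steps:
A(u, w) = (1 + u)²
g(F) = (1 + F)*(7 + F) (g(F) = (F + 7)*(F + (1 + 0)²) = (7 + F)*(F + 1²) = (7 + F)*(F + 1) = (7 + F)*(1 + F) = (1 + F)*(7 + F))
-153*g(13) + 158 = -153*(7 + 13² + 8*13) + 158 = -153*(7 + 169 + 104) + 158 = -153*280 + 158 = -42840 + 158 = -42682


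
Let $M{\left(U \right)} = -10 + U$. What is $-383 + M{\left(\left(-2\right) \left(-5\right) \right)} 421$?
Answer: $-383$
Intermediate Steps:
$-383 + M{\left(\left(-2\right) \left(-5\right) \right)} 421 = -383 + \left(-10 - -10\right) 421 = -383 + \left(-10 + 10\right) 421 = -383 + 0 \cdot 421 = -383 + 0 = -383$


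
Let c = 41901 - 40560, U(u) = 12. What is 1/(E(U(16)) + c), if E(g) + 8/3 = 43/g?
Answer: 12/16103 ≈ 0.00074520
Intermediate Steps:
E(g) = -8/3 + 43/g
c = 1341
1/(E(U(16)) + c) = 1/((-8/3 + 43/12) + 1341) = 1/(11/12 + 1341) = 1/(16103/12) = 12/16103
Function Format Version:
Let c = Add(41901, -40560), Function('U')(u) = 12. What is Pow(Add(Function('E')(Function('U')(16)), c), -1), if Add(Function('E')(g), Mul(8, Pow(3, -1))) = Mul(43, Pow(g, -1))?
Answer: Rational(12, 16103) ≈ 0.00074520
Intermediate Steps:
Function('E')(g) = Add(Rational(-8, 3), Mul(43, Pow(g, -1)))
c = 1341
Pow(Add(Function('E')(Function('U')(16)), c), -1) = Pow(Add(Add(Rational(-8, 3), Mul(43, Pow(12, -1))), 1341), -1) = Pow(Add(Add(Rational(-8, 3), Mul(43, Rational(1, 12))), 1341), -1) = Pow(Add(Add(Rational(-8, 3), Rational(43, 12)), 1341), -1) = Pow(Add(Rational(11, 12), 1341), -1) = Pow(Rational(16103, 12), -1) = Rational(12, 16103)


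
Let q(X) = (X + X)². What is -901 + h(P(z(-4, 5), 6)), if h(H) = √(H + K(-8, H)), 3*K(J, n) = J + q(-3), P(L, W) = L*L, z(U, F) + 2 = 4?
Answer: -901 + 2*√30/3 ≈ -897.35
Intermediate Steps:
z(U, F) = 2 (z(U, F) = -2 + 4 = 2)
q(X) = 4*X² (q(X) = (2*X)² = 4*X²)
P(L, W) = L²
K(J, n) = 12 + J/3 (K(J, n) = (J + 4*(-3)²)/3 = (J + 4*9)/3 = (J + 36)/3 = (36 + J)/3 = 12 + J/3)
h(H) = √(28/3 + H) (h(H) = √(H + (12 + (⅓)*(-8))) = √(H + (12 - 8/3)) = √(H + 28/3) = √(28/3 + H))
-901 + h(P(z(-4, 5), 6)) = -901 + √(84 + 9*2²)/3 = -901 + √(84 + 9*4)/3 = -901 + √(84 + 36)/3 = -901 + √120/3 = -901 + (2*√30)/3 = -901 + 2*√30/3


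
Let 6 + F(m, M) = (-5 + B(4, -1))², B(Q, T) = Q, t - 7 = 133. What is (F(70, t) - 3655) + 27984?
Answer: 24324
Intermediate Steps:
t = 140 (t = 7 + 133 = 140)
F(m, M) = -5 (F(m, M) = -6 + (-5 + 4)² = -6 + (-1)² = -6 + 1 = -5)
(F(70, t) - 3655) + 27984 = (-5 - 3655) + 27984 = -3660 + 27984 = 24324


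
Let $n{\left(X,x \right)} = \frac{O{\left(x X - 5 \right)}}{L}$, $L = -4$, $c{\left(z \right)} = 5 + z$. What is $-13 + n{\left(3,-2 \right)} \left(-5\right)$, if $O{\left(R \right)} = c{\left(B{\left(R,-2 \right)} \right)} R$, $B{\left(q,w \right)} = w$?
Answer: $- \frac{217}{4} \approx -54.25$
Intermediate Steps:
$O{\left(R \right)} = 3 R$ ($O{\left(R \right)} = \left(5 - 2\right) R = 3 R$)
$n{\left(X,x \right)} = \frac{15}{4} - \frac{3 X x}{4}$ ($n{\left(X,x \right)} = \frac{3 \left(x X - 5\right)}{-4} = 3 \left(X x - 5\right) \left(- \frac{1}{4}\right) = 3 \left(-5 + X x\right) \left(- \frac{1}{4}\right) = \left(-15 + 3 X x\right) \left(- \frac{1}{4}\right) = \frac{15}{4} - \frac{3 X x}{4}$)
$-13 + n{\left(3,-2 \right)} \left(-5\right) = -13 + \left(\frac{15}{4} - \frac{9}{4} \left(-2\right)\right) \left(-5\right) = -13 + \left(\frac{15}{4} + \frac{9}{2}\right) \left(-5\right) = -13 + \frac{33}{4} \left(-5\right) = -13 - \frac{165}{4} = - \frac{217}{4}$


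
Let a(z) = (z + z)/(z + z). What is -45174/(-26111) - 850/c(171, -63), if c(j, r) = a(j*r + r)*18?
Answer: -10690609/234999 ≈ -45.492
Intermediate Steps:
a(z) = 1 (a(z) = (2*z)/((2*z)) = (2*z)*(1/(2*z)) = 1)
c(j, r) = 18 (c(j, r) = 1*18 = 18)
-45174/(-26111) - 850/c(171, -63) = -45174/(-26111) - 850/18 = -45174*(-1/26111) - 850*1/18 = 45174/26111 - 425/9 = -10690609/234999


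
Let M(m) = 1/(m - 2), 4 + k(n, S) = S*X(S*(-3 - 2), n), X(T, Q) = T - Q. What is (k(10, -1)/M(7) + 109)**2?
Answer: 12996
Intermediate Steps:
k(n, S) = -4 + S*(-n - 5*S) (k(n, S) = -4 + S*(S*(-3 - 2) - n) = -4 + S*(S*(-5) - n) = -4 + S*(-5*S - n) = -4 + S*(-n - 5*S))
M(m) = 1/(-2 + m)
(k(10, -1)/M(7) + 109)**2 = ((-4 - 1*(-1)*(10 + 5*(-1)))/(1/(-2 + 7)) + 109)**2 = ((-4 - 1*(-1)*(10 - 5))/(1/5) + 109)**2 = ((-4 - 1*(-1)*5)/(1/5) + 109)**2 = ((-4 + 5)*5 + 109)**2 = (1*5 + 109)**2 = (5 + 109)**2 = 114**2 = 12996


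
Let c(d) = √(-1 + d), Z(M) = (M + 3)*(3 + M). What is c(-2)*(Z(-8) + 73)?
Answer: 98*I*√3 ≈ 169.74*I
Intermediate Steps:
Z(M) = (3 + M)² (Z(M) = (3 + M)*(3 + M) = (3 + M)²)
c(-2)*(Z(-8) + 73) = √(-1 - 2)*((3 - 8)² + 73) = √(-3)*((-5)² + 73) = (I*√3)*(25 + 73) = (I*√3)*98 = 98*I*√3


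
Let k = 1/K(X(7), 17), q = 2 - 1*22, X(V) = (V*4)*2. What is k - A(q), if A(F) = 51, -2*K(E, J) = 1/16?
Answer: -83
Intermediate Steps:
X(V) = 8*V (X(V) = (4*V)*2 = 8*V)
K(E, J) = -1/32 (K(E, J) = -½/16 = -½*1/16 = -1/32)
q = -20 (q = 2 - 22 = -20)
k = -32 (k = 1/(-1/32) = -32)
k - A(q) = -32 - 1*51 = -32 - 51 = -83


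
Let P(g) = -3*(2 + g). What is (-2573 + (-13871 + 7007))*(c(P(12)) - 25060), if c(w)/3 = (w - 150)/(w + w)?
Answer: 1654985564/7 ≈ 2.3643e+8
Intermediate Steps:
P(g) = -6 - 3*g
c(w) = 3*(-150 + w)/(2*w) (c(w) = 3*((w - 150)/(w + w)) = 3*((-150 + w)/((2*w))) = 3*((-150 + w)*(1/(2*w))) = 3*((-150 + w)/(2*w)) = 3*(-150 + w)/(2*w))
(-2573 + (-13871 + 7007))*(c(P(12)) - 25060) = (-2573 + (-13871 + 7007))*((3/2 - 225/(-6 - 3*12)) - 25060) = (-2573 - 6864)*((3/2 - 225/(-6 - 36)) - 25060) = -9437*((3/2 - 225/(-42)) - 25060) = -9437*((3/2 - 225*(-1/42)) - 25060) = -9437*((3/2 + 75/14) - 25060) = -9437*(48/7 - 25060) = -9437*(-175372/7) = 1654985564/7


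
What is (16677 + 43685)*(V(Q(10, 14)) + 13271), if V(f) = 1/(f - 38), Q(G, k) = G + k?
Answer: 5607418533/7 ≈ 8.0106e+8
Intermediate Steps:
V(f) = 1/(-38 + f)
(16677 + 43685)*(V(Q(10, 14)) + 13271) = (16677 + 43685)*(1/(-38 + (10 + 14)) + 13271) = 60362*(1/(-38 + 24) + 13271) = 60362*(1/(-14) + 13271) = 60362*(-1/14 + 13271) = 60362*(185793/14) = 5607418533/7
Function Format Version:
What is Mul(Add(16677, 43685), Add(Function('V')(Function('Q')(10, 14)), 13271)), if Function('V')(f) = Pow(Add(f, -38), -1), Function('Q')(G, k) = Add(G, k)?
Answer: Rational(5607418533, 7) ≈ 8.0106e+8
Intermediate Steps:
Function('V')(f) = Pow(Add(-38, f), -1)
Mul(Add(16677, 43685), Add(Function('V')(Function('Q')(10, 14)), 13271)) = Mul(Add(16677, 43685), Add(Pow(Add(-38, Add(10, 14)), -1), 13271)) = Mul(60362, Add(Pow(Add(-38, 24), -1), 13271)) = Mul(60362, Add(Pow(-14, -1), 13271)) = Mul(60362, Add(Rational(-1, 14), 13271)) = Mul(60362, Rational(185793, 14)) = Rational(5607418533, 7)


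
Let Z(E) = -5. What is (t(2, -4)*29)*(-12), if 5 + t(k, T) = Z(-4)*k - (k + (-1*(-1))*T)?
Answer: 4524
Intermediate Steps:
t(k, T) = -5 - T - 6*k (t(k, T) = -5 + (-5*k - (k + (-1*(-1))*T)) = -5 + (-5*k - (k + 1*T)) = -5 + (-5*k - (k + T)) = -5 + (-5*k - (T + k)) = -5 + (-5*k + (-T - k)) = -5 + (-T - 6*k) = -5 - T - 6*k)
(t(2, -4)*29)*(-12) = ((-5 - 1*(-4) - 6*2)*29)*(-12) = ((-5 + 4 - 12)*29)*(-12) = -13*29*(-12) = -377*(-12) = 4524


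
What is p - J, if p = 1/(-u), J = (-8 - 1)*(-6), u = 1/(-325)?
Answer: 271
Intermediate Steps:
u = -1/325 ≈ -0.0030769
J = 54 (J = -9*(-6) = 54)
p = 325 (p = 1/(-1*(-1/325)) = 1/(1/325) = 325)
p - J = 325 - 1*54 = 325 - 54 = 271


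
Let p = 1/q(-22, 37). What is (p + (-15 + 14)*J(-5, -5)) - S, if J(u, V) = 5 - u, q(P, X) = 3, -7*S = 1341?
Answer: 3820/21 ≈ 181.90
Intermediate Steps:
S = -1341/7 (S = -⅐*1341 = -1341/7 ≈ -191.57)
p = ⅓ (p = 1/3 = ⅓ ≈ 0.33333)
(p + (-15 + 14)*J(-5, -5)) - S = (⅓ + (-15 + 14)*(5 - 1*(-5))) - 1*(-1341/7) = (⅓ - (5 + 5)) + 1341/7 = (⅓ - 1*10) + 1341/7 = (⅓ - 10) + 1341/7 = -29/3 + 1341/7 = 3820/21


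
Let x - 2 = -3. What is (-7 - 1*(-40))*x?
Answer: -33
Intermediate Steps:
x = -1 (x = 2 - 3 = -1)
(-7 - 1*(-40))*x = (-7 - 1*(-40))*(-1) = (-7 + 40)*(-1) = 33*(-1) = -33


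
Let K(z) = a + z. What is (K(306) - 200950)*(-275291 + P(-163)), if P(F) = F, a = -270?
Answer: 55342564956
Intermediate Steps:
K(z) = -270 + z
(K(306) - 200950)*(-275291 + P(-163)) = ((-270 + 306) - 200950)*(-275291 - 163) = (36 - 200950)*(-275454) = -200914*(-275454) = 55342564956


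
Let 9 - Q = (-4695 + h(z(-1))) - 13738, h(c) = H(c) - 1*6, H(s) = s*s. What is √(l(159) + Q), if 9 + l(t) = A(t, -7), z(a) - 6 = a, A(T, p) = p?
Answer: √18407 ≈ 135.67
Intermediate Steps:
H(s) = s²
z(a) = 6 + a
l(t) = -16 (l(t) = -9 - 7 = -16)
h(c) = -6 + c² (h(c) = c² - 1*6 = c² - 6 = -6 + c²)
Q = 18423 (Q = 9 - ((-4695 + (-6 + (6 - 1)²)) - 13738) = 9 - ((-4695 + (-6 + 5²)) - 13738) = 9 - ((-4695 + (-6 + 25)) - 13738) = 9 - ((-4695 + 19) - 13738) = 9 - (-4676 - 13738) = 9 - 1*(-18414) = 9 + 18414 = 18423)
√(l(159) + Q) = √(-16 + 18423) = √18407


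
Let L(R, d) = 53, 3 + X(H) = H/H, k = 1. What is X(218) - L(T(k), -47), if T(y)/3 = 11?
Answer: -55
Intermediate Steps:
T(y) = 33 (T(y) = 3*11 = 33)
X(H) = -2 (X(H) = -3 + H/H = -3 + 1 = -2)
X(218) - L(T(k), -47) = -2 - 1*53 = -2 - 53 = -55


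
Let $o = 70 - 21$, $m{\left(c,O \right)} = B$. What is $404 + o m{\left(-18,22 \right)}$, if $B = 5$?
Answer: $649$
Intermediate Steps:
$m{\left(c,O \right)} = 5$
$o = 49$
$404 + o m{\left(-18,22 \right)} = 404 + 49 \cdot 5 = 404 + 245 = 649$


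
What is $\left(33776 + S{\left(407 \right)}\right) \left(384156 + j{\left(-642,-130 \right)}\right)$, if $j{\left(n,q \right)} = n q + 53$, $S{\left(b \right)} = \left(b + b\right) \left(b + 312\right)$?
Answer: $289506753098$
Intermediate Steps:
$S{\left(b \right)} = 2 b \left(312 + b\right)$
$j{\left(n,q \right)} = 53 + n q$
$\left(33776 + S{\left(407 \right)}\right) \left(384156 + j{\left(-642,-130 \right)}\right) = \left(33776 + 2 \cdot 407 \left(312 + 407\right)\right) \left(384156 + \left(53 - -83460\right)\right) = \left(33776 + 2 \cdot 407 \cdot 719\right) \left(384156 + \left(53 + 83460\right)\right) = \left(33776 + 585266\right) \left(384156 + 83513\right) = 619042 \cdot 467669 = 289506753098$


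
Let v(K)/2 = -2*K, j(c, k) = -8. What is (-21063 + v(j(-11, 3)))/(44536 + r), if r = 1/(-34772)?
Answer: -731289932/1548605791 ≈ -0.47222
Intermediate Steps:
v(K) = -4*K (v(K) = 2*(-2*K) = -4*K)
r = -1/34772 ≈ -2.8759e-5
(-21063 + v(j(-11, 3)))/(44536 + r) = (-21063 - 4*(-8))/(44536 - 1/34772) = (-21063 + 32)/(1548605791/34772) = -21031*34772/1548605791 = -731289932/1548605791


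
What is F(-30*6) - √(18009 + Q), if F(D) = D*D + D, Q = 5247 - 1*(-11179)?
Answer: 32220 - √34435 ≈ 32034.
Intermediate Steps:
Q = 16426 (Q = 5247 + 11179 = 16426)
F(D) = D + D² (F(D) = D² + D = D + D²)
F(-30*6) - √(18009 + Q) = (-30*6)*(1 - 30*6) - √(18009 + 16426) = -180*(1 - 180) - √34435 = -180*(-179) - √34435 = 32220 - √34435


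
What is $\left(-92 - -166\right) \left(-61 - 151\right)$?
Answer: $-15688$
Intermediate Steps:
$\left(-92 - -166\right) \left(-61 - 151\right) = \left(-92 + 166\right) \left(-212\right) = 74 \left(-212\right) = -15688$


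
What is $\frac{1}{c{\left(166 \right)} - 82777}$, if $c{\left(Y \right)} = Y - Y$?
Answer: $- \frac{1}{82777} \approx -1.2081 \cdot 10^{-5}$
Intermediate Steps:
$c{\left(Y \right)} = 0$
$\frac{1}{c{\left(166 \right)} - 82777} = \frac{1}{0 - 82777} = \frac{1}{-82777} = - \frac{1}{82777}$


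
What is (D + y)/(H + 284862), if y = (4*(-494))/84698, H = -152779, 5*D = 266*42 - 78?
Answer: 469814866/27967914835 ≈ 0.016798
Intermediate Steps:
D = 11094/5 (D = (266*42 - 78)/5 = (11172 - 78)/5 = (1/5)*11094 = 11094/5 ≈ 2218.8)
y = -988/42349 (y = -1976*1/84698 = -988/42349 ≈ -0.023330)
(D + y)/(H + 284862) = (11094/5 - 988/42349)/(-152779 + 284862) = (469814866/211745)/132083 = (469814866/211745)*(1/132083) = 469814866/27967914835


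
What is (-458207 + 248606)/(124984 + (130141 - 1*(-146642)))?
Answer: -209601/401767 ≈ -0.52170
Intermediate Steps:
(-458207 + 248606)/(124984 + (130141 - 1*(-146642))) = -209601/(124984 + (130141 + 146642)) = -209601/(124984 + 276783) = -209601/401767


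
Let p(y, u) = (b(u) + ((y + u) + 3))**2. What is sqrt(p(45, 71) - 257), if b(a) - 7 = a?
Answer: 2*sqrt(9638) ≈ 196.35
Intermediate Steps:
b(a) = 7 + a
p(y, u) = (10 + y + 2*u)**2 (p(y, u) = ((7 + u) + ((y + u) + 3))**2 = ((7 + u) + ((u + y) + 3))**2 = ((7 + u) + (3 + u + y))**2 = (10 + y + 2*u)**2)
sqrt(p(45, 71) - 257) = sqrt((10 + 45 + 2*71)**2 - 257) = sqrt((10 + 45 + 142)**2 - 257) = sqrt(197**2 - 257) = sqrt(38809 - 257) = sqrt(38552) = 2*sqrt(9638)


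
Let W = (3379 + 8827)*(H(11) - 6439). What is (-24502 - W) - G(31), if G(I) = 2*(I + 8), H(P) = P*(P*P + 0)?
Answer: 62323668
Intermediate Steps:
H(P) = P³ (H(P) = P*(P² + 0) = P*P² = P³)
G(I) = 16 + 2*I (G(I) = 2*(8 + I) = 16 + 2*I)
W = -62348248 (W = (3379 + 8827)*(11³ - 6439) = 12206*(1331 - 6439) = 12206*(-5108) = -62348248)
(-24502 - W) - G(31) = (-24502 - 1*(-62348248)) - (16 + 2*31) = (-24502 + 62348248) - (16 + 62) = 62323746 - 1*78 = 62323746 - 78 = 62323668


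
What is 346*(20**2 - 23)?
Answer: 130442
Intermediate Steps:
346*(20**2 - 23) = 346*(400 - 23) = 346*377 = 130442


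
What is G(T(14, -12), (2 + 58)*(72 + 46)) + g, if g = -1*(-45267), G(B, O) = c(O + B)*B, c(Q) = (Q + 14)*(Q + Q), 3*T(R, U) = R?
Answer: 12674727361/27 ≈ 4.6943e+8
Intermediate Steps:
T(R, U) = R/3
c(Q) = 2*Q*(14 + Q) (c(Q) = (14 + Q)*(2*Q) = 2*Q*(14 + Q))
G(B, O) = 2*B*(B + O)*(14 + B + O) (G(B, O) = (2*(O + B)*(14 + (O + B)))*B = (2*(B + O)*(14 + (B + O)))*B = (2*(B + O)*(14 + B + O))*B = 2*B*(B + O)*(14 + B + O))
g = 45267
G(T(14, -12), (2 + 58)*(72 + 46)) + g = 2*((1/3)*14)*((1/3)*14 + (2 + 58)*(72 + 46))*(14 + (1/3)*14 + (2 + 58)*(72 + 46)) + 45267 = 2*(14/3)*(14/3 + 60*118)*(14 + 14/3 + 60*118) + 45267 = 2*(14/3)*(14/3 + 7080)*(14 + 14/3 + 7080) + 45267 = 2*(14/3)*(21254/3)*(21296/3) + 45267 = 12673505152/27 + 45267 = 12674727361/27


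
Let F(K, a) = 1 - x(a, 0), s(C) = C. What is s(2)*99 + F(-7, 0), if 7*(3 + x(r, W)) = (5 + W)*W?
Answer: 202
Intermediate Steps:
x(r, W) = -3 + W*(5 + W)/7 (x(r, W) = -3 + ((5 + W)*W)/7 = -3 + (W*(5 + W))/7 = -3 + W*(5 + W)/7)
F(K, a) = 4 (F(K, a) = 1 - (-3 + (⅐)*0² + (5/7)*0) = 1 - (-3 + (⅐)*0 + 0) = 1 - (-3 + 0 + 0) = 1 - 1*(-3) = 1 + 3 = 4)
s(2)*99 + F(-7, 0) = 2*99 + 4 = 198 + 4 = 202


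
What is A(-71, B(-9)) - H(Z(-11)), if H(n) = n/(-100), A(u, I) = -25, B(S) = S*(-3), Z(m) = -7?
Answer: -2507/100 ≈ -25.070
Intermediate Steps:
B(S) = -3*S
H(n) = -n/100 (H(n) = n*(-1/100) = -n/100)
A(-71, B(-9)) - H(Z(-11)) = -25 - (-1)*(-7)/100 = -25 - 1*7/100 = -25 - 7/100 = -2507/100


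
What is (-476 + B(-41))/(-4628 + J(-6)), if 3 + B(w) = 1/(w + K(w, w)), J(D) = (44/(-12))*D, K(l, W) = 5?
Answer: 17245/165816 ≈ 0.10400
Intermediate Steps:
J(D) = -11*D/3 (J(D) = (44*(-1/12))*D = -11*D/3)
B(w) = -3 + 1/(5 + w) (B(w) = -3 + 1/(w + 5) = -3 + 1/(5 + w))
(-476 + B(-41))/(-4628 + J(-6)) = (-476 + (-14 - 3*(-41))/(5 - 41))/(-4628 - 11/3*(-6)) = (-476 + (-14 + 123)/(-36))/(-4628 + 22) = (-476 - 1/36*109)/(-4606) = (-476 - 109/36)*(-1/4606) = -17245/36*(-1/4606) = 17245/165816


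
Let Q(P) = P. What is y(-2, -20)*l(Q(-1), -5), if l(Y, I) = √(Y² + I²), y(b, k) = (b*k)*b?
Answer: -80*√26 ≈ -407.92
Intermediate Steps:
y(b, k) = k*b²
l(Y, I) = √(I² + Y²)
y(-2, -20)*l(Q(-1), -5) = (-20*(-2)²)*√((-5)² + (-1)²) = (-20*4)*√(25 + 1) = -80*√26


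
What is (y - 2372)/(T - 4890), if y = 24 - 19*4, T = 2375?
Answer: 2424/2515 ≈ 0.96382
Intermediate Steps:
y = -52 (y = 24 - 76 = -52)
(y - 2372)/(T - 4890) = (-52 - 2372)/(2375 - 4890) = -2424/(-2515) = -2424*(-1/2515) = 2424/2515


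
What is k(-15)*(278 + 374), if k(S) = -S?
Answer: 9780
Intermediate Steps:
k(-15)*(278 + 374) = (-1*(-15))*(278 + 374) = 15*652 = 9780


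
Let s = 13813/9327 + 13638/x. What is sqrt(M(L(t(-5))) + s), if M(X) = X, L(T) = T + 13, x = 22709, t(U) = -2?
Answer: 2*sqrt(146716287003567597)/211806843 ≈ 3.6168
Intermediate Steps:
L(T) = 13 + T
s = 440881043/211806843 (s = 13813/9327 + 13638/22709 = 440881043/211806843 ≈ 2.0815)
sqrt(M(L(t(-5))) + s) = sqrt((13 - 2) + 440881043/211806843) = sqrt(11 + 440881043/211806843) = sqrt(2770756316/211806843) = 2*sqrt(146716287003567597)/211806843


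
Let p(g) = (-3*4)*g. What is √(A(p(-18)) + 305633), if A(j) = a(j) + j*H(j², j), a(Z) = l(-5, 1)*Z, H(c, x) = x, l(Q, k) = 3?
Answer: √352937 ≈ 594.08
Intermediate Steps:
a(Z) = 3*Z
p(g) = -12*g
A(j) = j² + 3*j (A(j) = 3*j + j*j = 3*j + j² = j² + 3*j)
√(A(p(-18)) + 305633) = √((-12*(-18))*(3 - 12*(-18)) + 305633) = √(216*(3 + 216) + 305633) = √(216*219 + 305633) = √(47304 + 305633) = √352937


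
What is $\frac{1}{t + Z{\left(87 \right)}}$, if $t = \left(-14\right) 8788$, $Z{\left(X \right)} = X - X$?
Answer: $- \frac{1}{123032} \approx -8.128 \cdot 10^{-6}$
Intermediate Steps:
$Z{\left(X \right)} = 0$
$t = -123032$
$\frac{1}{t + Z{\left(87 \right)}} = \frac{1}{-123032 + 0} = \frac{1}{-123032} = - \frac{1}{123032}$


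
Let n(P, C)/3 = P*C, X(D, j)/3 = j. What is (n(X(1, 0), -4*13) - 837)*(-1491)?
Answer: 1247967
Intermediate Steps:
X(D, j) = 3*j
n(P, C) = 3*C*P (n(P, C) = 3*(P*C) = 3*(C*P) = 3*C*P)
(n(X(1, 0), -4*13) - 837)*(-1491) = (3*(-4*13)*(3*0) - 837)*(-1491) = (3*(-52)*0 - 837)*(-1491) = (0 - 837)*(-1491) = -837*(-1491) = 1247967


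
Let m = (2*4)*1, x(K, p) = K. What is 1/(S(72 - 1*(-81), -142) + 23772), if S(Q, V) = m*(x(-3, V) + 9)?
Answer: 1/23820 ≈ 4.1982e-5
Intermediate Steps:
m = 8 (m = 8*1 = 8)
S(Q, V) = 48 (S(Q, V) = 8*(-3 + 9) = 8*6 = 48)
1/(S(72 - 1*(-81), -142) + 23772) = 1/(48 + 23772) = 1/23820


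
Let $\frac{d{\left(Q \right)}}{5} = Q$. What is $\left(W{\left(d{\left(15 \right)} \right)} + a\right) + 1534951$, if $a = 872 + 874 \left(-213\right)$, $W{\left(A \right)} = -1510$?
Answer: $1348151$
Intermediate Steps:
$d{\left(Q \right)} = 5 Q$
$a = -185290$ ($a = 872 - 186162 = -185290$)
$\left(W{\left(d{\left(15 \right)} \right)} + a\right) + 1534951 = \left(-1510 - 185290\right) + 1534951 = -186800 + 1534951 = 1348151$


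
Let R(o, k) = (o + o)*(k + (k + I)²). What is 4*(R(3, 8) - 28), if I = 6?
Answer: 4784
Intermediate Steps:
R(o, k) = 2*o*(k + (6 + k)²) (R(o, k) = (o + o)*(k + (k + 6)²) = (2*o)*(k + (6 + k)²) = 2*o*(k + (6 + k)²))
4*(R(3, 8) - 28) = 4*(2*3*(8 + (6 + 8)²) - 28) = 4*(2*3*(8 + 14²) - 28) = 4*(2*3*(8 + 196) - 28) = 4*(2*3*204 - 28) = 4*(1224 - 28) = 4*1196 = 4784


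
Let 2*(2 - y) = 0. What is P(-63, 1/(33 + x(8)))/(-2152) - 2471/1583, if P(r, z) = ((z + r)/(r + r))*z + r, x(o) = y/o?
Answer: -5814849567491/3796356716712 ≈ -1.5317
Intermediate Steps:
y = 2 (y = 2 - 1/2*0 = 2 + 0 = 2)
x(o) = 2/o
P(r, z) = r + z*(r + z)/(2*r) (P(r, z) = ((r + z)/((2*r)))*z + r = ((r + z)*(1/(2*r)))*z + r = ((r + z)/(2*r))*z + r = z*(r + z)/(2*r) + r = r + z*(r + z)/(2*r))
P(-63, 1/(33 + x(8)))/(-2152) - 2471/1583 = (-63 + 1/(2*(33 + 2/8)) + (1/2)*(1/(33 + 2/8))**2/(-63))/(-2152) - 2471/1583 = (-63 + 1/(2*(33 + 2*(1/8))) + (1/2)*(-1/63)*(1/(33 + 2*(1/8)))**2)*(-1/2152) - 2471*1/1583 = (-63 + 1/(2*(33 + 1/4)) + (1/2)*(-1/63)*(1/(33 + 1/4))**2)*(-1/2152) - 2471/1583 = (-63 + 1/(2*(133/4)) + (1/2)*(-1/63)*(1/(133/4))**2)*(-1/2152) - 2471/1583 = (-63 + (1/2)*(4/133) + (1/2)*(-1/63)*(4/133)**2)*(-1/2152) - 2471/1583 = (-63 + 2/133 + (1/2)*(-1/63)*(16/17689))*(-1/2152) - 2471/1583 = (-63 + 2/133 - 8/1114407)*(-1/2152) - 2471/1583 = -70190891/1114407*(-1/2152) - 2471/1583 = 70190891/2398203864 - 2471/1583 = -5814849567491/3796356716712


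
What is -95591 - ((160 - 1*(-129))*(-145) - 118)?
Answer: -53568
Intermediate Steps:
-95591 - ((160 - 1*(-129))*(-145) - 118) = -95591 - ((160 + 129)*(-145) - 118) = -95591 - (289*(-145) - 118) = -95591 - (-41905 - 118) = -95591 - 1*(-42023) = -95591 + 42023 = -53568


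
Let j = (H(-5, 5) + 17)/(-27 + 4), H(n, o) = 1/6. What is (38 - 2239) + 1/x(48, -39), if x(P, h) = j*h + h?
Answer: -1001501/455 ≈ -2201.1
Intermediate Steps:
H(n, o) = ⅙
j = -103/138 (j = (⅙ + 17)/(-27 + 4) = (103/6)/(-23) = (103/6)*(-1/23) = -103/138 ≈ -0.74638)
x(P, h) = 35*h/138 (x(P, h) = -103*h/138 + h = 35*h/138)
(38 - 2239) + 1/x(48, -39) = (38 - 2239) + 1/((35/138)*(-39)) = -2201 + 1/(-455/46) = -2201 - 46/455 = -1001501/455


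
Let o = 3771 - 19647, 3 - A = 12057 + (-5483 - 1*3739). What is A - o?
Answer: 13044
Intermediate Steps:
A = -2832 (A = 3 - (12057 + (-5483 - 1*3739)) = 3 - (12057 + (-5483 - 3739)) = 3 - (12057 - 9222) = 3 - 1*2835 = 3 - 2835 = -2832)
o = -15876
A - o = -2832 - 1*(-15876) = -2832 + 15876 = 13044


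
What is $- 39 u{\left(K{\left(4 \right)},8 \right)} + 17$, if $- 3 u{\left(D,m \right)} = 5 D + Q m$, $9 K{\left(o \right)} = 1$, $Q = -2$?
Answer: $- \frac{1654}{9} \approx -183.78$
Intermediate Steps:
$K{\left(o \right)} = \frac{1}{9}$ ($K{\left(o \right)} = \frac{1}{9} \cdot 1 = \frac{1}{9}$)
$u{\left(D,m \right)} = - \frac{5 D}{3} + \frac{2 m}{3}$ ($u{\left(D,m \right)} = - \frac{5 D - 2 m}{3} = - \frac{- 2 m + 5 D}{3} = - \frac{5 D}{3} + \frac{2 m}{3}$)
$- 39 u{\left(K{\left(4 \right)},8 \right)} + 17 = - 39 \left(\left(- \frac{5}{3}\right) \frac{1}{9} + \frac{2}{3} \cdot 8\right) + 17 = - 39 \left(- \frac{5}{27} + \frac{16}{3}\right) + 17 = \left(-39\right) \frac{139}{27} + 17 = - \frac{1807}{9} + 17 = - \frac{1654}{9}$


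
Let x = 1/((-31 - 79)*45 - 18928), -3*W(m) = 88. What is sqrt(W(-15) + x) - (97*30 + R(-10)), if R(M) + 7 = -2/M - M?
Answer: -14566/5 + 7*I*sqrt(3071880822)/71634 ≈ -2913.2 + 5.416*I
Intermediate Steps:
W(m) = -88/3 (W(m) = -1/3*88 = -88/3)
R(M) = -7 - M - 2/M (R(M) = -7 + (-2/M - M) = -7 + (-M - 2/M) = -7 - M - 2/M)
x = -1/23878 (x = 1/(-110*45 - 18928) = 1/(-4950 - 18928) = 1/(-23878) = -1/23878 ≈ -4.1880e-5)
sqrt(W(-15) + x) - (97*30 + R(-10)) = sqrt(-88/3 - 1/23878) - (97*30 + (-7 - 1*(-10) - 2/(-10))) = sqrt(-2101267/71634) - (2910 + (-7 + 10 - 2*(-1/10))) = 7*I*sqrt(3071880822)/71634 - (2910 + (-7 + 10 + 1/5)) = 7*I*sqrt(3071880822)/71634 - (2910 + 16/5) = 7*I*sqrt(3071880822)/71634 - 1*14566/5 = 7*I*sqrt(3071880822)/71634 - 14566/5 = -14566/5 + 7*I*sqrt(3071880822)/71634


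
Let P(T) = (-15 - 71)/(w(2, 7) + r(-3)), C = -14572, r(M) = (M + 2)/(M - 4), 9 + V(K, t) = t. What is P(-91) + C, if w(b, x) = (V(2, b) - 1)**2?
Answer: -6543430/449 ≈ -14573.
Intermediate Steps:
V(K, t) = -9 + t
r(M) = (2 + M)/(-4 + M)
w(b, x) = (-10 + b)**2 (w(b, x) = ((-9 + b) - 1)**2 = (-10 + b)**2)
P(T) = -602/449 (P(T) = (-15 - 71)/((-10 + 2)**2 + (2 - 3)/(-4 - 3)) = -86/((-8)**2 - 1/(-7)) = -86/(64 - 1/7*(-1)) = -86/(64 + 1/7) = -86/449/7 = -86*7/449 = -602/449)
P(-91) + C = -602/449 - 14572 = -6543430/449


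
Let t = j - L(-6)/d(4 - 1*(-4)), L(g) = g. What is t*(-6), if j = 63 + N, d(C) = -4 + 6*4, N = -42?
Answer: -639/5 ≈ -127.80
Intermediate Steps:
d(C) = 20 (d(C) = -4 + 24 = 20)
j = 21 (j = 63 - 42 = 21)
t = 213/10 (t = 21 - (-6)/20 = 21 - 1*(-3/10) = 21 + 3/10 = 213/10 ≈ 21.300)
t*(-6) = (213/10)*(-6) = -639/5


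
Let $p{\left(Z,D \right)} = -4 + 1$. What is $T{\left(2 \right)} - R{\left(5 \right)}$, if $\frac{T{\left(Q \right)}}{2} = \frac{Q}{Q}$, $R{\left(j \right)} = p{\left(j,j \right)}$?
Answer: $5$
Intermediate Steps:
$p{\left(Z,D \right)} = -3$
$R{\left(j \right)} = -3$
$T{\left(Q \right)} = 2$ ($T{\left(Q \right)} = 2 \frac{Q}{Q} = 2 \cdot 1 = 2$)
$T{\left(2 \right)} - R{\left(5 \right)} = 2 - -3 = 2 + 3 = 5$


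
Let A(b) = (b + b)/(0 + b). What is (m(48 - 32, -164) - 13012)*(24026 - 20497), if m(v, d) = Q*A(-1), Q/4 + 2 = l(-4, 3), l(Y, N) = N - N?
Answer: -45975812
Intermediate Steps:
l(Y, N) = 0
Q = -8 (Q = -8 + 4*0 = -8 + 0 = -8)
A(b) = 2 (A(b) = (2*b)/b = 2)
m(v, d) = -16 (m(v, d) = -8*2 = -16)
(m(48 - 32, -164) - 13012)*(24026 - 20497) = (-16 - 13012)*(24026 - 20497) = -13028*3529 = -45975812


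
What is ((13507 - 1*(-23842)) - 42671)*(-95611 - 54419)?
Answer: 798459660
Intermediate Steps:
((13507 - 1*(-23842)) - 42671)*(-95611 - 54419) = ((13507 + 23842) - 42671)*(-150030) = (37349 - 42671)*(-150030) = -5322*(-150030) = 798459660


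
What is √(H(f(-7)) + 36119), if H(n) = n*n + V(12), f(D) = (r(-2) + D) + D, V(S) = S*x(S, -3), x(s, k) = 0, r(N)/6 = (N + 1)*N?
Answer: √36123 ≈ 190.06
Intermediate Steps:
r(N) = 6*N*(1 + N) (r(N) = 6*((N + 1)*N) = 6*((1 + N)*N) = 6*(N*(1 + N)) = 6*N*(1 + N))
V(S) = 0 (V(S) = S*0 = 0)
f(D) = 12 + 2*D (f(D) = (6*(-2)*(1 - 2) + D) + D = (6*(-2)*(-1) + D) + D = (12 + D) + D = 12 + 2*D)
H(n) = n² (H(n) = n*n + 0 = n² + 0 = n²)
√(H(f(-7)) + 36119) = √((12 + 2*(-7))² + 36119) = √((12 - 14)² + 36119) = √((-2)² + 36119) = √(4 + 36119) = √36123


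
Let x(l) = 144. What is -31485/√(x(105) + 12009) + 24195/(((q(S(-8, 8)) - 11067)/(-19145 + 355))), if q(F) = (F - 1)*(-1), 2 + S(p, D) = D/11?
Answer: 2500432275/60856 - 10495*√12153/4051 ≈ 40802.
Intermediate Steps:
S(p, D) = -2 + D/11
q(F) = 1 - F (q(F) = (-1 + F)*(-1) = 1 - F)
-31485/√(x(105) + 12009) + 24195/(((q(S(-8, 8)) - 11067)/(-19145 + 355))) = -31485/√(144 + 12009) + 24195/((((1 - (-2 + (1/11)*8)) - 11067)/(-19145 + 355))) = -31485*√12153/12153 + 24195/((((1 - (-2 + 8/11)) - 11067)/(-18790))) = -10495*√12153/4051 + 24195/((((1 - 1*(-14/11)) - 11067)*(-1/18790))) = -10495*√12153/4051 + 24195/((((1 + 14/11) - 11067)*(-1/18790))) = -10495*√12153/4051 + 24195/(((25/11 - 11067)*(-1/18790))) = -10495*√12153/4051 + 24195/((-121712/11*(-1/18790))) = -10495*√12153/4051 + 24195/(60856/103345) = -10495*√12153/4051 + 24195*(103345/60856) = -10495*√12153/4051 + 2500432275/60856 = 2500432275/60856 - 10495*√12153/4051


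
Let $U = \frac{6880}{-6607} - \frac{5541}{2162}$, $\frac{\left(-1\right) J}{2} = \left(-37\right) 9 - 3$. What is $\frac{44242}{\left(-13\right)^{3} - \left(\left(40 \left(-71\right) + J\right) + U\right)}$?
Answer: $- \frac{631967504828}{362761739} \approx -1742.1$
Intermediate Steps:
$J = 672$ ($J = - 2 \left(\left(-37\right) 9 - 3\right) = - 2 \left(-333 - 3\right) = \left(-2\right) \left(-336\right) = 672$)
$U = - \frac{51483947}{14284334}$ ($U = 6880 \left(- \frac{1}{6607}\right) - \frac{5541}{2162} = - \frac{6880}{6607} - \frac{5541}{2162} = - \frac{51483947}{14284334} \approx -3.6042$)
$\frac{44242}{\left(-13\right)^{3} - \left(\left(40 \left(-71\right) + J\right) + U\right)} = \frac{44242}{\left(-13\right)^{3} - \left(\left(40 \left(-71\right) + 672\right) - \frac{51483947}{14284334}\right)} = \frac{44242}{-2197 - \left(\left(-2840 + 672\right) - \frac{51483947}{14284334}\right)} = \frac{44242}{-2197 - \left(-2168 - \frac{51483947}{14284334}\right)} = \frac{44242}{-2197 - - \frac{31019920059}{14284334}} = \frac{44242}{-2197 + \frac{31019920059}{14284334}} = \frac{44242}{- \frac{362761739}{14284334}} = 44242 \left(- \frac{14284334}{362761739}\right) = - \frac{631967504828}{362761739}$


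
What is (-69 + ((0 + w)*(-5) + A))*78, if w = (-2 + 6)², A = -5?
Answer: -12012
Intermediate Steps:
w = 16 (w = 4² = 16)
(-69 + ((0 + w)*(-5) + A))*78 = (-69 + ((0 + 16)*(-5) - 5))*78 = (-69 + (16*(-5) - 5))*78 = (-69 + (-80 - 5))*78 = (-69 - 85)*78 = -154*78 = -12012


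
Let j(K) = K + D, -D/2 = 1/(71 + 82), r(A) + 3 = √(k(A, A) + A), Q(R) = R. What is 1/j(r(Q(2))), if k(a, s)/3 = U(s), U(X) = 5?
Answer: 70533/185432 + 23409*√17/185432 ≈ 0.90087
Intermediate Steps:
k(a, s) = 15 (k(a, s) = 3*5 = 15)
r(A) = -3 + √(15 + A)
D = -2/153 (D = -2/(71 + 82) = -2/153 ≈ -0.013072)
j(K) = -2/153 + K (j(K) = K - 2/153 = -2/153 + K)
1/j(r(Q(2))) = 1/(-2/153 + (-3 + √(15 + 2))) = 1/(-2/153 + (-3 + √17)) = 1/(-461/153 + √17)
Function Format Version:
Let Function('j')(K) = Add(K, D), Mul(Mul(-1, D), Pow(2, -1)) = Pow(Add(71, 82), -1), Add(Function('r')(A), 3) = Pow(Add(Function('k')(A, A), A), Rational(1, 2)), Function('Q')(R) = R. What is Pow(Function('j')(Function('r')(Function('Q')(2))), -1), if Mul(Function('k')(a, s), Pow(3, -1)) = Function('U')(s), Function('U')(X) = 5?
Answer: Add(Rational(70533, 185432), Mul(Rational(23409, 185432), Pow(17, Rational(1, 2)))) ≈ 0.90087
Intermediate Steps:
Function('k')(a, s) = 15 (Function('k')(a, s) = Mul(3, 5) = 15)
Function('r')(A) = Add(-3, Pow(Add(15, A), Rational(1, 2)))
D = Rational(-2, 153) (D = Mul(-2, Pow(Add(71, 82), -1)) = Mul(-2, Pow(153, -1)) = Mul(-2, Rational(1, 153)) = Rational(-2, 153) ≈ -0.013072)
Function('j')(K) = Add(Rational(-2, 153), K) (Function('j')(K) = Add(K, Rational(-2, 153)) = Add(Rational(-2, 153), K))
Pow(Function('j')(Function('r')(Function('Q')(2))), -1) = Pow(Add(Rational(-2, 153), Add(-3, Pow(Add(15, 2), Rational(1, 2)))), -1) = Pow(Add(Rational(-2, 153), Add(-3, Pow(17, Rational(1, 2)))), -1) = Pow(Add(Rational(-461, 153), Pow(17, Rational(1, 2))), -1)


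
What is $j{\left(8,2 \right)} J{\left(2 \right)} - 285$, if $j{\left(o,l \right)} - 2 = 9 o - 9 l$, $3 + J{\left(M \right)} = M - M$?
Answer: $-453$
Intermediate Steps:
$J{\left(M \right)} = -3$ ($J{\left(M \right)} = -3 + \left(M - M\right) = -3 + 0 = -3$)
$j{\left(o,l \right)} = 2 - 9 l + 9 o$ ($j{\left(o,l \right)} = 2 - \left(- 9 o + 9 l\right) = 2 - 9 l + 9 o$)
$j{\left(8,2 \right)} J{\left(2 \right)} - 285 = \left(2 - 18 + 9 \cdot 8\right) \left(-3\right) - 285 = \left(2 - 18 + 72\right) \left(-3\right) - 285 = 56 \left(-3\right) - 285 = -168 - 285 = -453$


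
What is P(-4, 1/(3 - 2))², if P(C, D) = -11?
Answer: 121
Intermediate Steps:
P(-4, 1/(3 - 2))² = (-11)² = 121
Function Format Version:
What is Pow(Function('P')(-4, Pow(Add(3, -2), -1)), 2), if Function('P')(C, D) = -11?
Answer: 121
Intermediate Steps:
Pow(Function('P')(-4, Pow(Add(3, -2), -1)), 2) = Pow(-11, 2) = 121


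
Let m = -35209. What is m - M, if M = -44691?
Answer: 9482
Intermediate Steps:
m - M = -35209 - 1*(-44691) = -35209 + 44691 = 9482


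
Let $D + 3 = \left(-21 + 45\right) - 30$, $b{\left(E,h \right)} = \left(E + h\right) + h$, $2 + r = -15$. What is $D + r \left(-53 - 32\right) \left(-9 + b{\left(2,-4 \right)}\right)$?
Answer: $-21684$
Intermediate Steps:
$r = -17$ ($r = -2 - 15 = -17$)
$b{\left(E,h \right)} = E + 2 h$
$D = -9$ ($D = -3 + \left(\left(-21 + 45\right) - 30\right) = -3 + \left(24 - 30\right) = -3 - 6 = -9$)
$D + r \left(-53 - 32\right) \left(-9 + b{\left(2,-4 \right)}\right) = -9 - 17 \left(-53 - 32\right) \left(-9 + \left(2 + 2 \left(-4\right)\right)\right) = -9 - 17 \left(- 85 \left(-9 + \left(2 - 8\right)\right)\right) = -9 - 17 \left(- 85 \left(-9 - 6\right)\right) = -9 - 17 \left(\left(-85\right) \left(-15\right)\right) = -9 - 21675 = -21684$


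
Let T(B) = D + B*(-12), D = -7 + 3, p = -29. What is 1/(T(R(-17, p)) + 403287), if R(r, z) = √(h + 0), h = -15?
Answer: 403283/162637180249 + 12*I*√15/162637180249 ≈ 2.4796e-6 + 2.8576e-10*I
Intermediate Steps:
D = -4
R(r, z) = I*√15 (R(r, z) = √(-15 + 0) = √(-15) = I*√15)
T(B) = -4 - 12*B (T(B) = -4 + B*(-12) = -4 - 12*B)
1/(T(R(-17, p)) + 403287) = 1/((-4 - 12*I*√15) + 403287) = 1/(403283 - 12*I*√15)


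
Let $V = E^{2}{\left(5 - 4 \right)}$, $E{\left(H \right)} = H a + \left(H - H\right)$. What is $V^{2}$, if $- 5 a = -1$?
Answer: $\frac{1}{625} \approx 0.0016$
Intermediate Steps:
$a = \frac{1}{5}$ ($a = \left(- \frac{1}{5}\right) \left(-1\right) = \frac{1}{5} \approx 0.2$)
$E{\left(H \right)} = \frac{H}{5}$ ($E{\left(H \right)} = H \frac{1}{5} + \left(H - H\right) = \frac{H}{5} + 0 = \frac{H}{5}$)
$V = \frac{1}{25}$ ($V = \left(\frac{5 - 4}{5}\right)^{2} = \left(\frac{1}{5} \cdot 1\right)^{2} = \left(\frac{1}{5}\right)^{2} = \frac{1}{25} \approx 0.04$)
$V^{2} = \left(\frac{1}{25}\right)^{2} = \frac{1}{625}$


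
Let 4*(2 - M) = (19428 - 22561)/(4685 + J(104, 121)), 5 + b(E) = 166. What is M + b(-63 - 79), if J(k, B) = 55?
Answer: 3093613/18960 ≈ 163.17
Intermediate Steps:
b(E) = 161 (b(E) = -5 + 166 = 161)
M = 41053/18960 (M = 2 - (19428 - 22561)/(4*(4685 + 55)) = 2 - (-3133)/(4*4740) = 2 - ¼*(-3133/4740) = 2 + 3133/18960 = 41053/18960 ≈ 2.1652)
M + b(-63 - 79) = 41053/18960 + 161 = 3093613/18960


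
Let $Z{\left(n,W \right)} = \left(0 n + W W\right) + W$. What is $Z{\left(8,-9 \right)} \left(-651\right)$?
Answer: $-46872$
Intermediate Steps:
$Z{\left(n,W \right)} = W + W^{2}$ ($Z{\left(n,W \right)} = \left(0 + W^{2}\right) + W = W^{2} + W = W + W^{2}$)
$Z{\left(8,-9 \right)} \left(-651\right) = - 9 \left(1 - 9\right) \left(-651\right) = \left(-9\right) \left(-8\right) \left(-651\right) = 72 \left(-651\right) = -46872$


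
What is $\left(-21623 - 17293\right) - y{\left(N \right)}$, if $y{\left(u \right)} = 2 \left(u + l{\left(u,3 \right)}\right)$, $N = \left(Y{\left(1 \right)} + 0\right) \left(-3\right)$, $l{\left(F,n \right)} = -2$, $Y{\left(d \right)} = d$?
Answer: $-38906$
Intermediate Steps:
$N = -3$ ($N = \left(1 + 0\right) \left(-3\right) = 1 \left(-3\right) = -3$)
$y{\left(u \right)} = -4 + 2 u$ ($y{\left(u \right)} = 2 \left(u - 2\right) = 2 \left(-2 + u\right) = -4 + 2 u$)
$\left(-21623 - 17293\right) - y{\left(N \right)} = \left(-21623 - 17293\right) - \left(-4 + 2 \left(-3\right)\right) = \left(-21623 - 17293\right) - \left(-4 - 6\right) = -38916 - -10 = -38916 + 10 = -38906$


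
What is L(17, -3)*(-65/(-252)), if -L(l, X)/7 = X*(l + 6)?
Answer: 1495/12 ≈ 124.58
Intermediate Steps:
L(l, X) = -7*X*(6 + l) (L(l, X) = -7*X*(l + 6) = -7*X*(6 + l))
L(17, -3)*(-65/(-252)) = (-7*(-3)*(6 + 17))*(-65/(-252)) = (-7*(-3)*23)*(-65*(-1/252)) = 483*(65/252) = 1495/12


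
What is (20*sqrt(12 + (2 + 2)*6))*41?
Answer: 4920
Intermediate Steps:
(20*sqrt(12 + (2 + 2)*6))*41 = (20*sqrt(12 + 4*6))*41 = (20*sqrt(12 + 24))*41 = (20*sqrt(36))*41 = (20*6)*41 = 120*41 = 4920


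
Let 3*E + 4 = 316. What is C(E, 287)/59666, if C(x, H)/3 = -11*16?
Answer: -264/29833 ≈ -0.0088493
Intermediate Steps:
E = 104 (E = -4/3 + (1/3)*316 = -4/3 + 316/3 = 104)
C(x, H) = -528 (C(x, H) = 3*(-11*16) = 3*(-176) = -528)
C(E, 287)/59666 = -528/59666 = -528*1/59666 = -264/29833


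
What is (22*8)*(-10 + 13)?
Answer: 528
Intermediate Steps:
(22*8)*(-10 + 13) = 176*3 = 528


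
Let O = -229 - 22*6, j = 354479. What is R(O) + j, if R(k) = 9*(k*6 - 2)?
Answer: 334967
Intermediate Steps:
O = -361 (O = -229 - 132 = -361)
R(k) = -18 + 54*k (R(k) = 9*(6*k - 2) = 9*(-2 + 6*k) = -18 + 54*k)
R(O) + j = (-18 + 54*(-361)) + 354479 = (-18 - 19494) + 354479 = -19512 + 354479 = 334967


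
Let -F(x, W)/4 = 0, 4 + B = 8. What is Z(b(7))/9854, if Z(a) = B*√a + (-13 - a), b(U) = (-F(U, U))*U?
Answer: -1/758 ≈ -0.0013193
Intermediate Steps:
B = 4 (B = -4 + 8 = 4)
F(x, W) = 0 (F(x, W) = -4*0 = 0)
b(U) = 0 (b(U) = (-1*0)*U = 0*U = 0)
Z(a) = -13 - a + 4*√a (Z(a) = 4*√a + (-13 - a) = -13 - a + 4*√a)
Z(b(7))/9854 = (-13 - 1*0 + 4*√0)/9854 = (-13 + 0 + 4*0)*(1/9854) = (-13 + 0 + 0)*(1/9854) = -13*1/9854 = -1/758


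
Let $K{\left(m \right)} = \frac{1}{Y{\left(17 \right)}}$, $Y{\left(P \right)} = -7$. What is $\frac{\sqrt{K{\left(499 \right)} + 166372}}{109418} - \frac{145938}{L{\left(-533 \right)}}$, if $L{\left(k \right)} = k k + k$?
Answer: $- \frac{5613}{10906} + \frac{\sqrt{8152221}}{765926} \approx -0.51094$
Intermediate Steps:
$L{\left(k \right)} = k + k^{2}$ ($L{\left(k \right)} = k^{2} + k = k + k^{2}$)
$K{\left(m \right)} = - \frac{1}{7}$ ($K{\left(m \right)} = \frac{1}{-7} = - \frac{1}{7}$)
$\frac{\sqrt{K{\left(499 \right)} + 166372}}{109418} - \frac{145938}{L{\left(-533 \right)}} = \frac{\sqrt{- \frac{1}{7} + 166372}}{109418} - \frac{145938}{\left(-533\right) \left(1 - 533\right)} = \sqrt{\frac{1164603}{7}} \cdot \frac{1}{109418} - \frac{145938}{\left(-533\right) \left(-532\right)} = \frac{\sqrt{8152221}}{7} \cdot \frac{1}{109418} - \frac{145938}{283556} = \frac{\sqrt{8152221}}{765926} - \frac{5613}{10906} = - \frac{5613}{10906} + \frac{\sqrt{8152221}}{765926}$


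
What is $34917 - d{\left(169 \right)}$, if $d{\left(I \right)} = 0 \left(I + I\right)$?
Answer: $34917$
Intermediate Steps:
$d{\left(I \right)} = 0$ ($d{\left(I \right)} = 0 \cdot 2 I = 0$)
$34917 - d{\left(169 \right)} = 34917 - 0 = 34917 + 0 = 34917$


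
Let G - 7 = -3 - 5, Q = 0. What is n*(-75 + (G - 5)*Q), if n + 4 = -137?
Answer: 10575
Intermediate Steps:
n = -141 (n = -4 - 137 = -141)
G = -1 (G = 7 + (-3 - 5) = 7 - 8 = -1)
n*(-75 + (G - 5)*Q) = -141*(-75 + (-1 - 5)*0) = -141*(-75 - 6*0) = -141*(-75 + 0) = -141*(-75) = 10575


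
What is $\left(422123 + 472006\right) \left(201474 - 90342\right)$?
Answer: $99366344028$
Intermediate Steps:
$\left(422123 + 472006\right) \left(201474 - 90342\right) = 894129 \cdot 111132 = 99366344028$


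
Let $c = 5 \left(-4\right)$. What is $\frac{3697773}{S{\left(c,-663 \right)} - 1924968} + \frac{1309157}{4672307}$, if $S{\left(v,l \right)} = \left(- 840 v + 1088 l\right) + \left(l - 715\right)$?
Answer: $- \frac{13832882612581}{12292325763230} \approx -1.1253$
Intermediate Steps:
$c = -20$
$S{\left(v,l \right)} = -715 - 840 v + 1089 l$ ($S{\left(v,l \right)} = \left(- 840 v + 1088 l\right) + \left(-715 + l\right) = -715 - 840 v + 1089 l$)
$\frac{3697773}{S{\left(c,-663 \right)} - 1924968} + \frac{1309157}{4672307} = \frac{3697773}{\left(-715 - -16800 + 1089 \left(-663\right)\right) - 1924968} + \frac{1309157}{4672307} = \frac{3697773}{\left(-715 + 16800 - 722007\right) - 1924968} + 1309157 \cdot \frac{1}{4672307} = \frac{3697773}{-705922 - 1924968} + \frac{1309157}{4672307} = \frac{3697773}{-2630890} + \frac{1309157}{4672307} = 3697773 \left(- \frac{1}{2630890}\right) + \frac{1309157}{4672307} = - \frac{3697773}{2630890} + \frac{1309157}{4672307} = - \frac{13832882612581}{12292325763230}$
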